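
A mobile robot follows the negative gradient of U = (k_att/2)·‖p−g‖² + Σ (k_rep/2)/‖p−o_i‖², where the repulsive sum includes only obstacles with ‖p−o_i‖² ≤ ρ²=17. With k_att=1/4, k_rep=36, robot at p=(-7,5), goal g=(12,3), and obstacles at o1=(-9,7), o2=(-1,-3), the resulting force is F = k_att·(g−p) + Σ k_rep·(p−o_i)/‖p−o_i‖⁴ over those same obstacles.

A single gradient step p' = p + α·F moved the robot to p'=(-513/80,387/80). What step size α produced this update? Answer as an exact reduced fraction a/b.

F_att = 1/4·(g−p) = 1/4·(19,-2) = (4.7500,-0.5000)
o1: d²=8 ≤ ρ²=17; F_rep = 36·(2,-2)/8² = (1.1250,-1.1250)
o2: d²=100 > ρ²=17 → inactive
F = F_att + ΣF_rep = (5.8750,-1.6250)
Δp = p'−p = (0.5875,-0.1625); α = Δx/Fx = (47/80) / (47/8) = 1/10
check: Δy/Fy = (-13/80) / (-13/8) = 1/10 ✓

α = 1/10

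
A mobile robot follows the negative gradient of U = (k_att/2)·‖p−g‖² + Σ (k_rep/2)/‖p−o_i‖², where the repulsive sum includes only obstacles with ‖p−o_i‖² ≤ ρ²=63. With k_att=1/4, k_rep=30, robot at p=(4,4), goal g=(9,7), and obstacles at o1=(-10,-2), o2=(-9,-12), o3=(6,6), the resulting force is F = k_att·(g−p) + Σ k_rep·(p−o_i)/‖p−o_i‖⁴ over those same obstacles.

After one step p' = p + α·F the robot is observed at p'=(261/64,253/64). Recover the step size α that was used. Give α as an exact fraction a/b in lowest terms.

F_att = 1/4·(g−p) = 1/4·(5,3) = (1.2500,0.7500)
o1: d²=232 > ρ²=63 → inactive
o2: d²=425 > ρ²=63 → inactive
o3: d²=8 ≤ ρ²=63; F_rep = 30·(-2,-2)/8² = (-0.9375,-0.9375)
F = F_att + ΣF_rep = (0.3125,-0.1875)
Δp = p'−p = (0.0781,-0.0469); α = Δx/Fx = (5/64) / (5/16) = 1/4
check: Δy/Fy = (-3/64) / (-3/16) = 1/4 ✓

α = 1/4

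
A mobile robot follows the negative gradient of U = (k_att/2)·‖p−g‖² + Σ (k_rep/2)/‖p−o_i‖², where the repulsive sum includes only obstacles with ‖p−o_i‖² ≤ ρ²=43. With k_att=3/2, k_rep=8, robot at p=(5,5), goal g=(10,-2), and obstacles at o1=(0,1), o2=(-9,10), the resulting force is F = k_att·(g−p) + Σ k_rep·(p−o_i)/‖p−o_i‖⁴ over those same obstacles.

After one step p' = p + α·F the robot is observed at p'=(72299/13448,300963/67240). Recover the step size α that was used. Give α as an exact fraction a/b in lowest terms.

α = 1/20

F_att = 3/2·(g−p) = 3/2·(5,-7) = (7.5000,-10.5000)
o1: d²=41 ≤ ρ²=43; F_rep = 8·(5,4)/41² = (0.0238,0.0190)
o2: d²=221 > ρ²=43 → inactive
F = F_att + ΣF_rep = (7.5238,-10.4810)
Δp = p'−p = (0.3762,-0.5240); α = Δx/Fx = (5059/13448) / (25295/3362) = 1/20
check: Δy/Fy = (-35237/67240) / (-35237/3362) = 1/20 ✓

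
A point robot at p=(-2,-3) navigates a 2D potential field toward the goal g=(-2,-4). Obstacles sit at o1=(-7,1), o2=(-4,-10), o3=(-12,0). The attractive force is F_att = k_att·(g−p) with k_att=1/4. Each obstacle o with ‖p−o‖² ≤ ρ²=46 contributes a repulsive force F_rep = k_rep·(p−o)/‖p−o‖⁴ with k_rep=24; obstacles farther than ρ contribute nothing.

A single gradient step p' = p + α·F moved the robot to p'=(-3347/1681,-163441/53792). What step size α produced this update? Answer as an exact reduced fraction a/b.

α = 1/8

F_att = 1/4·(g−p) = 1/4·(0,-1) = (0.0000,-0.2500)
o1: d²=41 ≤ ρ²=46; F_rep = 24·(5,-4)/41² = (0.0714,-0.0571)
o2: d²=53 > ρ²=46 → inactive
o3: d²=109 > ρ²=46 → inactive
F = F_att + ΣF_rep = (0.0714,-0.3071)
Δp = p'−p = (0.0089,-0.0384); α = Δx/Fx = (15/1681) / (120/1681) = 1/8
check: Δy/Fy = (-2065/53792) / (-2065/6724) = 1/8 ✓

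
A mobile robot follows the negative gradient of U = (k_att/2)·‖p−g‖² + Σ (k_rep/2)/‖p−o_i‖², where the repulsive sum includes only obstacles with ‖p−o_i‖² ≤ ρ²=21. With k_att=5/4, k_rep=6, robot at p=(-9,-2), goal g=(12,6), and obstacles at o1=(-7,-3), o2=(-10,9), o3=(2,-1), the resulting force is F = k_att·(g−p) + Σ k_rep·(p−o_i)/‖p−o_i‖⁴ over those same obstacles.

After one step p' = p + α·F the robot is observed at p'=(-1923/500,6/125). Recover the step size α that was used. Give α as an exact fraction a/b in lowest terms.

F_att = 5/4·(g−p) = 5/4·(21,8) = (26.2500,10.0000)
o1: d²=5 ≤ ρ²=21; F_rep = 6·(-2,1)/5² = (-0.4800,0.2400)
o2: d²=122 > ρ²=21 → inactive
o3: d²=122 > ρ²=21 → inactive
F = F_att + ΣF_rep = (25.7700,10.2400)
Δp = p'−p = (5.1540,2.0480); α = Δx/Fx = (2577/500) / (2577/100) = 1/5
check: Δy/Fy = (256/125) / (256/25) = 1/5 ✓

α = 1/5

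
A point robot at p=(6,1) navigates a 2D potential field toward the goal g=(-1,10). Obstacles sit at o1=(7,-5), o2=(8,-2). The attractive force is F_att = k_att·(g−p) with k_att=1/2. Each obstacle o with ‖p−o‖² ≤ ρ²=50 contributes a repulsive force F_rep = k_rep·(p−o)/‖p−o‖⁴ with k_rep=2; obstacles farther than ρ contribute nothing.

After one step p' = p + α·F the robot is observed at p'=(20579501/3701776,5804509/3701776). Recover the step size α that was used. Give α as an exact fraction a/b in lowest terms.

F_att = 1/2·(g−p) = 1/2·(-7,9) = (-3.5000,4.5000)
o1: d²=37 ≤ ρ²=50; F_rep = 2·(-1,6)/37² = (-0.0015,0.0088)
o2: d²=13 ≤ ρ²=50; F_rep = 2·(-2,3)/13² = (-0.0237,0.0355)
F = F_att + ΣF_rep = (-3.5251,4.5443)
Δp = p'−p = (-0.4406,0.5680); α = Δx/Fx = (-1631155/3701776) / (-1631155/462722) = 1/8
check: Δy/Fy = (2102733/3701776) / (2102733/462722) = 1/8 ✓

α = 1/8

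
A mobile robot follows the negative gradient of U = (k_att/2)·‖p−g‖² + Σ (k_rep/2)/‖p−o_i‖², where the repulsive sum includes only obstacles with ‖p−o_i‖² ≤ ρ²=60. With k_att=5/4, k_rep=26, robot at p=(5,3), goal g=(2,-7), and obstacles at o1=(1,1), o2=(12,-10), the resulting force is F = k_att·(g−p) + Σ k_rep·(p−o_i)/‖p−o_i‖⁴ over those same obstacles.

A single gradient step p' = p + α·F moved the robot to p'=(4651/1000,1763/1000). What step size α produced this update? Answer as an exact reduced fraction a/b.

F_att = 5/4·(g−p) = 5/4·(-3,-10) = (-3.7500,-12.5000)
o1: d²=20 ≤ ρ²=60; F_rep = 26·(4,2)/20² = (0.2600,0.1300)
o2: d²=218 > ρ²=60 → inactive
F = F_att + ΣF_rep = (-3.4900,-12.3700)
Δp = p'−p = (-0.3490,-1.2370); α = Δx/Fx = (-349/1000) / (-349/100) = 1/10
check: Δy/Fy = (-1237/1000) / (-1237/100) = 1/10 ✓

α = 1/10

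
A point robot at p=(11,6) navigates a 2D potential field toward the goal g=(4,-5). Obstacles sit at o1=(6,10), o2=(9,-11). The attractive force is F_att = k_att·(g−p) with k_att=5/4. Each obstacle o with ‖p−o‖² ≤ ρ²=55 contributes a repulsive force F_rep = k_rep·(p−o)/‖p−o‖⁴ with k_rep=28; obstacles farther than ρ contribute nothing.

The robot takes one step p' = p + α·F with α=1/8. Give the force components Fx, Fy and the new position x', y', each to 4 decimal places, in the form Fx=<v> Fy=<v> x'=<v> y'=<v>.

Fx=-8.6667 Fy=-13.8166 x'=9.9167 y'=4.2729

F_att = 5/4·(g−p) = 5/4·(-7,-11) = (-8.7500,-13.7500)
o1: d²=41 ≤ ρ²=55; F_rep = 28·(5,-4)/41² = (0.0833,-0.0666)
o2: d²=293 > ρ²=55 → inactive
F = F_att + ΣF_rep = (-8.6667,-13.8166)
p' = p + 1/8·F = (9.9167,4.2729)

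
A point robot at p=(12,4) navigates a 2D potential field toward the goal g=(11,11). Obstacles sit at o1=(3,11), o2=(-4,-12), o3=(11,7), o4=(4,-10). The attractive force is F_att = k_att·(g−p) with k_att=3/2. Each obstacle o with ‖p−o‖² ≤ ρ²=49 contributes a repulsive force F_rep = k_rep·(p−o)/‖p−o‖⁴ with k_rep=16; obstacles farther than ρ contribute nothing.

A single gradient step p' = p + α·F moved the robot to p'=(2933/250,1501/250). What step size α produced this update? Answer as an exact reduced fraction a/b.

α = 1/5

F_att = 3/2·(g−p) = 3/2·(-1,7) = (-1.5000,10.5000)
o1: d²=130 > ρ²=49 → inactive
o2: d²=512 > ρ²=49 → inactive
o3: d²=10 ≤ ρ²=49; F_rep = 16·(1,-3)/10² = (0.1600,-0.4800)
o4: d²=260 > ρ²=49 → inactive
F = F_att + ΣF_rep = (-1.3400,10.0200)
Δp = p'−p = (-0.2680,2.0040); α = Δx/Fx = (-67/250) / (-67/50) = 1/5
check: Δy/Fy = (501/250) / (501/50) = 1/5 ✓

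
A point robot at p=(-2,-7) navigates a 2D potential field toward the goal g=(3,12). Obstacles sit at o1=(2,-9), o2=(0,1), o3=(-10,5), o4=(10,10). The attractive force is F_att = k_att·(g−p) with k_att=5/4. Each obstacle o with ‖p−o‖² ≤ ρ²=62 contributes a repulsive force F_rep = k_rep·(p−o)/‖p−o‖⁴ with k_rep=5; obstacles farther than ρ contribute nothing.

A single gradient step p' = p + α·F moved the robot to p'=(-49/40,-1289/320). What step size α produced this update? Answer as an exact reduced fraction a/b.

α = 1/8

F_att = 5/4·(g−p) = 5/4·(5,19) = (6.2500,23.7500)
o1: d²=20 ≤ ρ²=62; F_rep = 5·(-4,2)/20² = (-0.0500,0.0250)
o2: d²=68 > ρ²=62 → inactive
o3: d²=208 > ρ²=62 → inactive
o4: d²=433 > ρ²=62 → inactive
F = F_att + ΣF_rep = (6.2000,23.7750)
Δp = p'−p = (0.7750,2.9719); α = Δx/Fx = (31/40) / (31/5) = 1/8
check: Δy/Fy = (951/320) / (951/40) = 1/8 ✓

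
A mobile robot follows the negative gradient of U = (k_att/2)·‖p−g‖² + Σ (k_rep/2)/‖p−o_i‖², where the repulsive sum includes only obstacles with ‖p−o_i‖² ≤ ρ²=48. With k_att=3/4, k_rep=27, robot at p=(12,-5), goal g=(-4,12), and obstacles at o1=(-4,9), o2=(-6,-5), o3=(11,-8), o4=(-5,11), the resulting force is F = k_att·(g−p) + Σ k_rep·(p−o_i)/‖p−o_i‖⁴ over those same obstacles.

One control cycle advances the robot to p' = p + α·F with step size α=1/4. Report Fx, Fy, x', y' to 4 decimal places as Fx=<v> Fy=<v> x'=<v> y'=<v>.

F_att = 3/4·(g−p) = 3/4·(-16,17) = (-12.0000,12.7500)
o1: d²=452 > ρ²=48 → inactive
o2: d²=324 > ρ²=48 → inactive
o3: d²=10 ≤ ρ²=48; F_rep = 27·(1,3)/10² = (0.2700,0.8100)
o4: d²=545 > ρ²=48 → inactive
F = F_att + ΣF_rep = (-11.7300,13.5600)
p' = p + 1/4·F = (9.0675,-1.6100)

Fx=-11.7300 Fy=13.5600 x'=9.0675 y'=-1.6100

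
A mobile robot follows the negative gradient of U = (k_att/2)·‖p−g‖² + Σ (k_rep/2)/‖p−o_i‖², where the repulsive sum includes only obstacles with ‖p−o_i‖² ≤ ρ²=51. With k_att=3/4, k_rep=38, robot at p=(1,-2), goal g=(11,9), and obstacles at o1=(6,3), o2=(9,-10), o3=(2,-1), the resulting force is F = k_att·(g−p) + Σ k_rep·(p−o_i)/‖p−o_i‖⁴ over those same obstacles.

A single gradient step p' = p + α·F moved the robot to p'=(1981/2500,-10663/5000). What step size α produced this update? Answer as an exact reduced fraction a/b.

α = 1/10

F_att = 3/4·(g−p) = 3/4·(10,11) = (7.5000,8.2500)
o1: d²=50 ≤ ρ²=51; F_rep = 38·(-5,-5)/50² = (-0.0760,-0.0760)
o2: d²=128 > ρ²=51 → inactive
o3: d²=2 ≤ ρ²=51; F_rep = 38·(-1,-1)/2² = (-9.5000,-9.5000)
F = F_att + ΣF_rep = (-2.0760,-1.3260)
Δp = p'−p = (-0.2076,-0.1326); α = Δx/Fx = (-519/2500) / (-519/250) = 1/10
check: Δy/Fy = (-663/5000) / (-663/500) = 1/10 ✓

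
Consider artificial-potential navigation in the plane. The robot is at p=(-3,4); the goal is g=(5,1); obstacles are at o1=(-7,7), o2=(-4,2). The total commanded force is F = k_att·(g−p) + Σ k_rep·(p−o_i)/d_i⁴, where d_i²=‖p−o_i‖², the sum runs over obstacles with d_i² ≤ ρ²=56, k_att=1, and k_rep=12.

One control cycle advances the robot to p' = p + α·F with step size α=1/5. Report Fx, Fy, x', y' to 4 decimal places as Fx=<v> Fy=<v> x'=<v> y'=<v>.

F_att = 1·(g−p) = 1·(8,-3) = (8.0000,-3.0000)
o1: d²=25 ≤ ρ²=56; F_rep = 12·(4,-3)/25² = (0.0768,-0.0576)
o2: d²=5 ≤ ρ²=56; F_rep = 12·(1,2)/5² = (0.4800,0.9600)
F = F_att + ΣF_rep = (8.5568,-2.0976)
p' = p + 1/5·F = (-1.2886,3.5805)

Fx=8.5568 Fy=-2.0976 x'=-1.2886 y'=3.5805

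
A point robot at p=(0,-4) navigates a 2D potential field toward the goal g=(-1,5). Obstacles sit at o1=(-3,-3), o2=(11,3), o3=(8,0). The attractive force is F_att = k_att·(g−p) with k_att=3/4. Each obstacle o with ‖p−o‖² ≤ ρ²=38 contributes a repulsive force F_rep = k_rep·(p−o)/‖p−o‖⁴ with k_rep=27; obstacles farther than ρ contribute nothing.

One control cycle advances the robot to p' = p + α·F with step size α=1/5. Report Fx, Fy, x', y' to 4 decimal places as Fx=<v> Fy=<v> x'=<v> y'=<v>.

Fx=0.0600 Fy=6.4800 x'=0.0120 y'=-2.7040

F_att = 3/4·(g−p) = 3/4·(-1,9) = (-0.7500,6.7500)
o1: d²=10 ≤ ρ²=38; F_rep = 27·(3,-1)/10² = (0.8100,-0.2700)
o2: d²=170 > ρ²=38 → inactive
o3: d²=80 > ρ²=38 → inactive
F = F_att + ΣF_rep = (0.0600,6.4800)
p' = p + 1/5·F = (0.0120,-2.7040)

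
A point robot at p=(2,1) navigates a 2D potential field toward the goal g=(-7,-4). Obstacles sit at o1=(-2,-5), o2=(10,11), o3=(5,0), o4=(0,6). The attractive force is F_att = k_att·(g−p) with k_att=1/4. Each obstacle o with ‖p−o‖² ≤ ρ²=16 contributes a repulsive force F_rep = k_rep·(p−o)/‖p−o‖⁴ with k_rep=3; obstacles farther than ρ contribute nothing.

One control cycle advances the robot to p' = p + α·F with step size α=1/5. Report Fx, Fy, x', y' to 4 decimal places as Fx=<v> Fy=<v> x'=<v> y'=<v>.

F_att = 1/4·(g−p) = 1/4·(-9,-5) = (-2.2500,-1.2500)
o1: d²=52 > ρ²=16 → inactive
o2: d²=164 > ρ²=16 → inactive
o3: d²=10 ≤ ρ²=16; F_rep = 3·(-3,1)/10² = (-0.0900,0.0300)
o4: d²=29 > ρ²=16 → inactive
F = F_att + ΣF_rep = (-2.3400,-1.2200)
p' = p + 1/5·F = (1.5320,0.7560)

Fx=-2.3400 Fy=-1.2200 x'=1.5320 y'=0.7560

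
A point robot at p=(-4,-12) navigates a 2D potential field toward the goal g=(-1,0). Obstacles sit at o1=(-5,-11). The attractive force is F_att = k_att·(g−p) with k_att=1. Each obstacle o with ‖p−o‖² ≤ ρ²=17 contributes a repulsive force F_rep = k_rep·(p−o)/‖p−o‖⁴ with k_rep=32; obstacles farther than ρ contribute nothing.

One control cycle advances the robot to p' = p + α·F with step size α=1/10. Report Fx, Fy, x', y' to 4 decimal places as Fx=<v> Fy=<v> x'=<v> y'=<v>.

Fx=11.0000 Fy=4.0000 x'=-2.9000 y'=-11.6000

F_att = 1·(g−p) = 1·(3,12) = (3.0000,12.0000)
o1: d²=2 ≤ ρ²=17; F_rep = 32·(1,-1)/2² = (8.0000,-8.0000)
F = F_att + ΣF_rep = (11.0000,4.0000)
p' = p + 1/10·F = (-2.9000,-11.6000)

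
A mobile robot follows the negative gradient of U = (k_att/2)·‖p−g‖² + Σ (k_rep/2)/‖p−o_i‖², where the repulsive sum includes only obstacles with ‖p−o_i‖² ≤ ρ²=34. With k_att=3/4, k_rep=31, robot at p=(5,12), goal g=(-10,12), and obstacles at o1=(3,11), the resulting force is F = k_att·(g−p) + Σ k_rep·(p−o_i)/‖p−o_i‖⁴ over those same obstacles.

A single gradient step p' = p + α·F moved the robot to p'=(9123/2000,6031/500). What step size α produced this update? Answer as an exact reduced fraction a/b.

α = 1/20

F_att = 3/4·(g−p) = 3/4·(-15,0) = (-11.2500,0.0000)
o1: d²=5 ≤ ρ²=34; F_rep = 31·(2,1)/5² = (2.4800,1.2400)
F = F_att + ΣF_rep = (-8.7700,1.2400)
Δp = p'−p = (-0.4385,0.0620); α = Δx/Fx = (-877/2000) / (-877/100) = 1/20
check: Δy/Fy = (31/500) / (31/25) = 1/20 ✓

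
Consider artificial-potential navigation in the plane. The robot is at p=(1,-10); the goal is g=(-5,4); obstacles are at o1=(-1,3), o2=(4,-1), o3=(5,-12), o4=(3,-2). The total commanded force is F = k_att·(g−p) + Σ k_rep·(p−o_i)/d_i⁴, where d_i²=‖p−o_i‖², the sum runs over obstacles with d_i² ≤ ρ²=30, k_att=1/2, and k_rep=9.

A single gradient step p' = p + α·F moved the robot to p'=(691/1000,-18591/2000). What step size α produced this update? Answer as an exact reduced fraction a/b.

F_att = 1/2·(g−p) = 1/2·(-6,14) = (-3.0000,7.0000)
o1: d²=173 > ρ²=30 → inactive
o2: d²=90 > ρ²=30 → inactive
o3: d²=20 ≤ ρ²=30; F_rep = 9·(-4,2)/20² = (-0.0900,0.0450)
o4: d²=68 > ρ²=30 → inactive
F = F_att + ΣF_rep = (-3.0900,7.0450)
Δp = p'−p = (-0.3090,0.7045); α = Δx/Fx = (-309/1000) / (-309/100) = 1/10
check: Δy/Fy = (1409/2000) / (1409/200) = 1/10 ✓

α = 1/10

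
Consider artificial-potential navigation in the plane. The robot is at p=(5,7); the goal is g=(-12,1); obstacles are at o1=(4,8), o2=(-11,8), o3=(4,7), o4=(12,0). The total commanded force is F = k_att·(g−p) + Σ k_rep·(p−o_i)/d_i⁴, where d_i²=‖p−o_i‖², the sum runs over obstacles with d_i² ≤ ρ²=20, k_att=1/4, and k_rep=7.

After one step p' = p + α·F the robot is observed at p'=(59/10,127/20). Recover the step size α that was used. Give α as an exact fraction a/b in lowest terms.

α = 1/5

F_att = 1/4·(g−p) = 1/4·(-17,-6) = (-4.2500,-1.5000)
o1: d²=2 ≤ ρ²=20; F_rep = 7·(1,-1)/2² = (1.7500,-1.7500)
o2: d²=257 > ρ²=20 → inactive
o3: d²=1 ≤ ρ²=20; F_rep = 7·(1,0)/1² = (7.0000,0.0000)
o4: d²=98 > ρ²=20 → inactive
F = F_att + ΣF_rep = (4.5000,-3.2500)
Δp = p'−p = (0.9000,-0.6500); α = Δx/Fx = (9/10) / (9/2) = 1/5
check: Δy/Fy = (-13/20) / (-13/4) = 1/5 ✓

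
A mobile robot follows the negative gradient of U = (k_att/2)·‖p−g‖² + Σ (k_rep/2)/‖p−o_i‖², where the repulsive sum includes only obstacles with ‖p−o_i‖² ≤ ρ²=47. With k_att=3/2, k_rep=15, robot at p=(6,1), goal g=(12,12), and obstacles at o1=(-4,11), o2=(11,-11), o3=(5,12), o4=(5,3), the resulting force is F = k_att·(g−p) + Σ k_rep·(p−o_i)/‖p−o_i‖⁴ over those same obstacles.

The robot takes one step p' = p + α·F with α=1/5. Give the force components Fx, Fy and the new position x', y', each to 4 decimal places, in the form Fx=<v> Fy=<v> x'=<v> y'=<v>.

Fx=9.6000 Fy=15.3000 x'=7.9200 y'=4.0600

F_att = 3/2·(g−p) = 3/2·(6,11) = (9.0000,16.5000)
o1: d²=200 > ρ²=47 → inactive
o2: d²=169 > ρ²=47 → inactive
o3: d²=122 > ρ²=47 → inactive
o4: d²=5 ≤ ρ²=47; F_rep = 15·(1,-2)/5² = (0.6000,-1.2000)
F = F_att + ΣF_rep = (9.6000,15.3000)
p' = p + 1/5·F = (7.9200,4.0600)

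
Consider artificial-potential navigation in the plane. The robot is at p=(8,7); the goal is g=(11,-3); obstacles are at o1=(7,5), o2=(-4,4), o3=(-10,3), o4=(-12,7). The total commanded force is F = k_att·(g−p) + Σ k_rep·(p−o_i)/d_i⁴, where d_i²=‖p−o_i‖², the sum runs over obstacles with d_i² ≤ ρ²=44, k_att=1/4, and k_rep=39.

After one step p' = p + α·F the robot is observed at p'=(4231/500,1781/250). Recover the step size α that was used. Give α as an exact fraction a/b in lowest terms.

α = 1/5

F_att = 1/4·(g−p) = 1/4·(3,-10) = (0.7500,-2.5000)
o1: d²=5 ≤ ρ²=44; F_rep = 39·(1,2)/5² = (1.5600,3.1200)
o2: d²=153 > ρ²=44 → inactive
o3: d²=340 > ρ²=44 → inactive
o4: d²=400 > ρ²=44 → inactive
F = F_att + ΣF_rep = (2.3100,0.6200)
Δp = p'−p = (0.4620,0.1240); α = Δx/Fx = (231/500) / (231/100) = 1/5
check: Δy/Fy = (31/250) / (31/50) = 1/5 ✓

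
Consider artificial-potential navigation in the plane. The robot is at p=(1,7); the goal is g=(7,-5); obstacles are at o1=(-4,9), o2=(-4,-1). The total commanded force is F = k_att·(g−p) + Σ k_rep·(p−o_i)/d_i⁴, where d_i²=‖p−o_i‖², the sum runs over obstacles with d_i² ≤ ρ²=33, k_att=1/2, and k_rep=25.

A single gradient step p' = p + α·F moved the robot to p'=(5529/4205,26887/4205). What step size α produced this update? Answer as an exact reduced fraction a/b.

α = 1/10

F_att = 1/2·(g−p) = 1/2·(6,-12) = (3.0000,-6.0000)
o1: d²=29 ≤ ρ²=33; F_rep = 25·(5,-2)/29² = (0.1486,-0.0595)
o2: d²=89 > ρ²=33 → inactive
F = F_att + ΣF_rep = (3.1486,-6.0595)
Δp = p'−p = (0.3149,-0.6059); α = Δx/Fx = (1324/4205) / (2648/841) = 1/10
check: Δy/Fy = (-2548/4205) / (-5096/841) = 1/10 ✓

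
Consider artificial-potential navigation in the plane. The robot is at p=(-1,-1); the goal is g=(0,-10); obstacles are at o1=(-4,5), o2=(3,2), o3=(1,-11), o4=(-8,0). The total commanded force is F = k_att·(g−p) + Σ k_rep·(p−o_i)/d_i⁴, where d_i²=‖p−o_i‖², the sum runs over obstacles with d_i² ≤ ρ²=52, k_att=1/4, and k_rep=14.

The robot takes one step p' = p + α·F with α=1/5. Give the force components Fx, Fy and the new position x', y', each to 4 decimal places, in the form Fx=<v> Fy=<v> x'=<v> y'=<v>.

F_att = 1/4·(g−p) = 1/4·(1,-9) = (0.2500,-2.2500)
o1: d²=45 ≤ ρ²=52; F_rep = 14·(3,-6)/45² = (0.0207,-0.0415)
o2: d²=25 ≤ ρ²=52; F_rep = 14·(-4,-3)/25² = (-0.0896,-0.0672)
o3: d²=104 > ρ²=52 → inactive
o4: d²=50 ≤ ρ²=52; F_rep = 14·(7,-1)/50² = (0.0392,-0.0056)
F = F_att + ΣF_rep = (0.2203,-2.3643)
p' = p + 1/5·F = (-0.9559,-1.4729)

Fx=0.2203 Fy=-2.3643 x'=-0.9559 y'=-1.4729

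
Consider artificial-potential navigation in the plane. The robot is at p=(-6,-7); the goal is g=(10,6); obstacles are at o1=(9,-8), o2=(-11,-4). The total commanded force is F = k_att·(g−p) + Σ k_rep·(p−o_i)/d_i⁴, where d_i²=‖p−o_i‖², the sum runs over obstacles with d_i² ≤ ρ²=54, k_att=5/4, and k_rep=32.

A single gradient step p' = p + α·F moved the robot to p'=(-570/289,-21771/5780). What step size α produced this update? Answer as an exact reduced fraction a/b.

F_att = 5/4·(g−p) = 5/4·(16,13) = (20.0000,16.2500)
o1: d²=226 > ρ²=54 → inactive
o2: d²=34 ≤ ρ²=54; F_rep = 32·(5,-3)/34² = (0.1384,-0.0830)
F = F_att + ΣF_rep = (20.1384,16.1670)
Δp = p'−p = (4.0277,3.2334); α = Δx/Fx = (1164/289) / (5820/289) = 1/5
check: Δy/Fy = (18689/5780) / (18689/1156) = 1/5 ✓

α = 1/5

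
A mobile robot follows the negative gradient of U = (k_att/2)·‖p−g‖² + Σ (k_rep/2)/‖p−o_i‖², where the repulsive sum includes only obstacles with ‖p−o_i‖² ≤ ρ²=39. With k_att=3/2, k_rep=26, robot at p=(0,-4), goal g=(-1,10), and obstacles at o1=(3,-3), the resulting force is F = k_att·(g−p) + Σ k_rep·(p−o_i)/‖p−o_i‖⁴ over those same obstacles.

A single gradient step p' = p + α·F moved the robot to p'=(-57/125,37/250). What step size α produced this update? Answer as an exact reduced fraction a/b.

α = 1/5

F_att = 3/2·(g−p) = 3/2·(-1,14) = (-1.5000,21.0000)
o1: d²=10 ≤ ρ²=39; F_rep = 26·(-3,-1)/10² = (-0.7800,-0.2600)
F = F_att + ΣF_rep = (-2.2800,20.7400)
Δp = p'−p = (-0.4560,4.1480); α = Δx/Fx = (-57/125) / (-57/25) = 1/5
check: Δy/Fy = (1037/250) / (1037/50) = 1/5 ✓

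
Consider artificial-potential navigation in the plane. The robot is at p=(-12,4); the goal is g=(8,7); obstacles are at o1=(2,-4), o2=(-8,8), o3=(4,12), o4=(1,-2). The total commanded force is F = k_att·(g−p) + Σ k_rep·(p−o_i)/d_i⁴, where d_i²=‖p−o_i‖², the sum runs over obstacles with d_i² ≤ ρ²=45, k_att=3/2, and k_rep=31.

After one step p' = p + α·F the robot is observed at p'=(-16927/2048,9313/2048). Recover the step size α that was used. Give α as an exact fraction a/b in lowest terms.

α = 1/8

F_att = 3/2·(g−p) = 3/2·(20,3) = (30.0000,4.5000)
o1: d²=260 > ρ²=45 → inactive
o2: d²=32 ≤ ρ²=45; F_rep = 31·(-4,-4)/32² = (-0.1211,-0.1211)
o3: d²=320 > ρ²=45 → inactive
o4: d²=205 > ρ²=45 → inactive
F = F_att + ΣF_rep = (29.8789,4.3789)
Δp = p'−p = (3.7349,0.5474); α = Δx/Fx = (7649/2048) / (7649/256) = 1/8
check: Δy/Fy = (1121/2048) / (1121/256) = 1/8 ✓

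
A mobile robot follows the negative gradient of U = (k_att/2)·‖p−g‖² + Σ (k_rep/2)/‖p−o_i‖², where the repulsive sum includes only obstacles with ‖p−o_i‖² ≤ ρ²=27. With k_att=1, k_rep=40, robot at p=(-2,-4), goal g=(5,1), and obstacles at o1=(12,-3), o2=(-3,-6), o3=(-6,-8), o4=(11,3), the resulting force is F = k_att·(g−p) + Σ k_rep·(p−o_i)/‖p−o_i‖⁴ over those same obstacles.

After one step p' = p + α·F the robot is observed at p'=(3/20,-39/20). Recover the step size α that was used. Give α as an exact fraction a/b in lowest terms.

F_att = 1·(g−p) = 1·(7,5) = (7.0000,5.0000)
o1: d²=197 > ρ²=27 → inactive
o2: d²=5 ≤ ρ²=27; F_rep = 40·(1,2)/5² = (1.6000,3.2000)
o3: d²=32 > ρ²=27 → inactive
o4: d²=218 > ρ²=27 → inactive
F = F_att + ΣF_rep = (8.6000,8.2000)
Δp = p'−p = (2.1500,2.0500); α = Δx/Fx = (43/20) / (43/5) = 1/4
check: Δy/Fy = (41/20) / (41/5) = 1/4 ✓

α = 1/4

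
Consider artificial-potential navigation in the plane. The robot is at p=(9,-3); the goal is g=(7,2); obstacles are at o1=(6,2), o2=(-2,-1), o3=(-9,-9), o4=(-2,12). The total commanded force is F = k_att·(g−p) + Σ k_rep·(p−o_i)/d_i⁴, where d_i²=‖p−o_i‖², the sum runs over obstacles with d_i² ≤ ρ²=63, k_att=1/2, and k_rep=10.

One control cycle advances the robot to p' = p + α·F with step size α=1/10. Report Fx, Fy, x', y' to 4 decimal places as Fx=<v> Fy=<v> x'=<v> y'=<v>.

F_att = 1/2·(g−p) = 1/2·(-2,5) = (-1.0000,2.5000)
o1: d²=34 ≤ ρ²=63; F_rep = 10·(3,-5)/34² = (0.0260,-0.0433)
o2: d²=125 > ρ²=63 → inactive
o3: d²=360 > ρ²=63 → inactive
o4: d²=346 > ρ²=63 → inactive
F = F_att + ΣF_rep = (-0.9740,2.4567)
p' = p + 1/10·F = (8.9026,-2.7543)

Fx=-0.9740 Fy=2.4567 x'=8.9026 y'=-2.7543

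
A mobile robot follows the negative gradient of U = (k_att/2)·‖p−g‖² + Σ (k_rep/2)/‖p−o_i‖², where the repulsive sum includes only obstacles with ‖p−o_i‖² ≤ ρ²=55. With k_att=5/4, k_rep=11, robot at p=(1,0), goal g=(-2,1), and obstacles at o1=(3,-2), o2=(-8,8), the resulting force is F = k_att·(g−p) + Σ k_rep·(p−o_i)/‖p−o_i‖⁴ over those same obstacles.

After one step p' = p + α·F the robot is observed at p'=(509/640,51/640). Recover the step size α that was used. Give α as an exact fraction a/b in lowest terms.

α = 1/20

F_att = 5/4·(g−p) = 5/4·(-3,1) = (-3.7500,1.2500)
o1: d²=8 ≤ ρ²=55; F_rep = 11·(-2,2)/8² = (-0.3438,0.3438)
o2: d²=145 > ρ²=55 → inactive
F = F_att + ΣF_rep = (-4.0938,1.5938)
Δp = p'−p = (-0.2047,0.0797); α = Δx/Fx = (-131/640) / (-131/32) = 1/20
check: Δy/Fy = (51/640) / (51/32) = 1/20 ✓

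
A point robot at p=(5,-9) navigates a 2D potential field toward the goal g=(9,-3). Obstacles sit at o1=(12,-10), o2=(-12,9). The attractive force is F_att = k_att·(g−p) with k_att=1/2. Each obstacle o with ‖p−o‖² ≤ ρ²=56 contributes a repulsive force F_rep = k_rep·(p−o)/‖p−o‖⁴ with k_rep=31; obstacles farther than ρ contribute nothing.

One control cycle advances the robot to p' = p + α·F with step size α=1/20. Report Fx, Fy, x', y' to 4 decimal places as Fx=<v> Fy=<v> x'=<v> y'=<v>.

F_att = 1/2·(g−p) = 1/2·(4,6) = (2.0000,3.0000)
o1: d²=50 ≤ ρ²=56; F_rep = 31·(-7,1)/50² = (-0.0868,0.0124)
o2: d²=613 > ρ²=56 → inactive
F = F_att + ΣF_rep = (1.9132,3.0124)
p' = p + 1/20·F = (5.0957,-8.8494)

Fx=1.9132 Fy=3.0124 x'=5.0957 y'=-8.8494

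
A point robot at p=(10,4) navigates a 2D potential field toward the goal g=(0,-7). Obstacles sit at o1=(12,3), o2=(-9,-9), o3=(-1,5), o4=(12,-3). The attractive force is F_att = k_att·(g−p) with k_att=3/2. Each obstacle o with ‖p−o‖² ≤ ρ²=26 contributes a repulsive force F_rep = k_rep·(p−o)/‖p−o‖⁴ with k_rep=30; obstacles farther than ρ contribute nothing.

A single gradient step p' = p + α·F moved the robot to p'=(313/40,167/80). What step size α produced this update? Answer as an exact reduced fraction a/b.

α = 1/8

F_att = 3/2·(g−p) = 3/2·(-10,-11) = (-15.0000,-16.5000)
o1: d²=5 ≤ ρ²=26; F_rep = 30·(-2,1)/5² = (-2.4000,1.2000)
o2: d²=530 > ρ²=26 → inactive
o3: d²=122 > ρ²=26 → inactive
o4: d²=53 > ρ²=26 → inactive
F = F_att + ΣF_rep = (-17.4000,-15.3000)
Δp = p'−p = (-2.1750,-1.9125); α = Δx/Fx = (-87/40) / (-87/5) = 1/8
check: Δy/Fy = (-153/80) / (-153/10) = 1/8 ✓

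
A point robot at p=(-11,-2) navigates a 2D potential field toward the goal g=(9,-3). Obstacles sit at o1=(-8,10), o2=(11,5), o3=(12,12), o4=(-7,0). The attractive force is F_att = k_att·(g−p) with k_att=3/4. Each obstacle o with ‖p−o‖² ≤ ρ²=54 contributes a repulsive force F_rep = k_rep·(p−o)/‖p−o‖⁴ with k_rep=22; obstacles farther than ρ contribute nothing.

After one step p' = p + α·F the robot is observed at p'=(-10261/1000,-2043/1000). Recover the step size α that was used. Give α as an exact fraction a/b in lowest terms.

F_att = 3/4·(g−p) = 3/4·(20,-1) = (15.0000,-0.7500)
o1: d²=153 > ρ²=54 → inactive
o2: d²=533 > ρ²=54 → inactive
o3: d²=725 > ρ²=54 → inactive
o4: d²=20 ≤ ρ²=54; F_rep = 22·(-4,-2)/20² = (-0.2200,-0.1100)
F = F_att + ΣF_rep = (14.7800,-0.8600)
Δp = p'−p = (0.7390,-0.0430); α = Δx/Fx = (739/1000) / (739/50) = 1/20
check: Δy/Fy = (-43/1000) / (-43/50) = 1/20 ✓

α = 1/20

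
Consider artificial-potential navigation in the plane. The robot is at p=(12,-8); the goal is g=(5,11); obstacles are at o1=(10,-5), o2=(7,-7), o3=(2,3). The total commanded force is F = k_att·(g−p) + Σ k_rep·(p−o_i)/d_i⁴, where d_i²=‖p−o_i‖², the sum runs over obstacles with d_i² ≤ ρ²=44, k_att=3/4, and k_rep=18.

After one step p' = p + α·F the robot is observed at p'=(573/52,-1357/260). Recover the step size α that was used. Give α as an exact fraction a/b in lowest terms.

F_att = 3/4·(g−p) = 3/4·(-7,19) = (-5.2500,14.2500)
o1: d²=13 ≤ ρ²=44; F_rep = 18·(2,-3)/13² = (0.2130,-0.3195)
o2: d²=26 ≤ ρ²=44; F_rep = 18·(5,-1)/26² = (0.1331,-0.0266)
o3: d²=221 > ρ²=44 → inactive
F = F_att + ΣF_rep = (-4.9038,13.9038)
Δp = p'−p = (-0.9808,2.7808); α = Δx/Fx = (-51/52) / (-255/52) = 1/5
check: Δy/Fy = (723/260) / (723/52) = 1/5 ✓

α = 1/5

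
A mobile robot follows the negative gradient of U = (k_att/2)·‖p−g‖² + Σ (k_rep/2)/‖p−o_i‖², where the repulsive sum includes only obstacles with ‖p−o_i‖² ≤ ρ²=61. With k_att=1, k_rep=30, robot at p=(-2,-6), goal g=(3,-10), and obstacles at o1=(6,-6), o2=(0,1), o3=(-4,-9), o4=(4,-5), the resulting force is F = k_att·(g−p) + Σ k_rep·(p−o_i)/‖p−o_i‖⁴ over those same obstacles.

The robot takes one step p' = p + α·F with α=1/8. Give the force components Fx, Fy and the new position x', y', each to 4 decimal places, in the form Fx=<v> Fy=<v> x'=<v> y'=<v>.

Fx=5.2022 Fy=-3.5641 x'=-1.3497 y'=-6.4455

F_att = 1·(g−p) = 1·(5,-4) = (5.0000,-4.0000)
o1: d²=64 > ρ²=61 → inactive
o2: d²=53 ≤ ρ²=61; F_rep = 30·(-2,-7)/53² = (-0.0214,-0.0748)
o3: d²=13 ≤ ρ²=61; F_rep = 30·(2,3)/13² = (0.3550,0.5325)
o4: d²=37 ≤ ρ²=61; F_rep = 30·(-6,-1)/37² = (-0.1315,-0.0219)
F = F_att + ΣF_rep = (5.2022,-3.5641)
p' = p + 1/8·F = (-1.3497,-6.4455)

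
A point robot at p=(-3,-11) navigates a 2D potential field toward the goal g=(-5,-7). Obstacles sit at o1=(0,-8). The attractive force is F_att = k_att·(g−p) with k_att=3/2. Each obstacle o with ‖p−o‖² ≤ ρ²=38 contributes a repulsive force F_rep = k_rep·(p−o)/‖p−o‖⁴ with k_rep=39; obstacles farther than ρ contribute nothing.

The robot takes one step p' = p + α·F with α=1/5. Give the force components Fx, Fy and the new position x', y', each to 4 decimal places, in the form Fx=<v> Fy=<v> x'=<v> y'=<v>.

F_att = 3/2·(g−p) = 3/2·(-2,4) = (-3.0000,6.0000)
o1: d²=18 ≤ ρ²=38; F_rep = 39·(-3,-3)/18² = (-0.3611,-0.3611)
F = F_att + ΣF_rep = (-3.3611,5.6389)
p' = p + 1/5·F = (-3.6722,-9.8722)

Fx=-3.3611 Fy=5.6389 x'=-3.6722 y'=-9.8722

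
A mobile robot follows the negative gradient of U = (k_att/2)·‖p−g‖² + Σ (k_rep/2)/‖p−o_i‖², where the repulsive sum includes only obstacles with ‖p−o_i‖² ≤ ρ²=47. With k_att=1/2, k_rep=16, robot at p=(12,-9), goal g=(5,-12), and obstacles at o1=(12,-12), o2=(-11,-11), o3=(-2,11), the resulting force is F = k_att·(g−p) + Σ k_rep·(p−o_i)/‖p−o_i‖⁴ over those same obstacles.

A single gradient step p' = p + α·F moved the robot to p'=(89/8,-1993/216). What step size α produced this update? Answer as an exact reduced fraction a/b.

F_att = 1/2·(g−p) = 1/2·(-7,-3) = (-3.5000,-1.5000)
o1: d²=9 ≤ ρ²=47; F_rep = 16·(0,3)/9² = (0.0000,0.5926)
o2: d²=533 > ρ²=47 → inactive
o3: d²=596 > ρ²=47 → inactive
F = F_att + ΣF_rep = (-3.5000,-0.9074)
Δp = p'−p = (-0.8750,-0.2269); α = Δx/Fx = (-7/8) / (-7/2) = 1/4
check: Δy/Fy = (-49/216) / (-49/54) = 1/4 ✓

α = 1/4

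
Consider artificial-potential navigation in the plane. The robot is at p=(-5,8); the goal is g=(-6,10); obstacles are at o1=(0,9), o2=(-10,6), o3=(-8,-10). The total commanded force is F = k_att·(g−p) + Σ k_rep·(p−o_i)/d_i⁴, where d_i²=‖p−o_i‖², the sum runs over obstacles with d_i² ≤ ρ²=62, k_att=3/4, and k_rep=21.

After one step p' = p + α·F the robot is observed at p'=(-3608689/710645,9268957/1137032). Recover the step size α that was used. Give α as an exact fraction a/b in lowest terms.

α = 1/10

F_att = 3/4·(g−p) = 3/4·(-1,2) = (-0.7500,1.5000)
o1: d²=26 ≤ ρ²=62; F_rep = 21·(-5,-1)/26² = (-0.1553,-0.0311)
o2: d²=29 ≤ ρ²=62; F_rep = 21·(5,2)/29² = (0.1249,0.0499)
o3: d²=333 > ρ²=62 → inactive
F = F_att + ΣF_rep = (-0.7805,1.5189)
Δp = p'−p = (-0.0780,0.1519); α = Δx/Fx = (-55464/710645) / (-110928/142129) = 1/10
check: Δy/Fy = (172701/1137032) / (863505/568516) = 1/10 ✓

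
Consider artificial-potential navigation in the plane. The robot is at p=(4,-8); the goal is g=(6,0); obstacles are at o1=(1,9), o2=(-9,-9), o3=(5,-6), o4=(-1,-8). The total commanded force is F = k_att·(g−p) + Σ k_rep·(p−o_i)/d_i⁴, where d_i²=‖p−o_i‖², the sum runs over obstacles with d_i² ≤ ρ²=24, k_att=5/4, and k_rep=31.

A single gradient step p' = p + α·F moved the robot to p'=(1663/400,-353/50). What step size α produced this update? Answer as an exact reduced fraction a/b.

F_att = 5/4·(g−p) = 5/4·(2,8) = (2.5000,10.0000)
o1: d²=298 > ρ²=24 → inactive
o2: d²=170 > ρ²=24 → inactive
o3: d²=5 ≤ ρ²=24; F_rep = 31·(-1,-2)/5² = (-1.2400,-2.4800)
o4: d²=25 > ρ²=24 → inactive
F = F_att + ΣF_rep = (1.2600,7.5200)
Δp = p'−p = (0.1575,0.9400); α = Δx/Fx = (63/400) / (63/50) = 1/8
check: Δy/Fy = (47/50) / (188/25) = 1/8 ✓

α = 1/8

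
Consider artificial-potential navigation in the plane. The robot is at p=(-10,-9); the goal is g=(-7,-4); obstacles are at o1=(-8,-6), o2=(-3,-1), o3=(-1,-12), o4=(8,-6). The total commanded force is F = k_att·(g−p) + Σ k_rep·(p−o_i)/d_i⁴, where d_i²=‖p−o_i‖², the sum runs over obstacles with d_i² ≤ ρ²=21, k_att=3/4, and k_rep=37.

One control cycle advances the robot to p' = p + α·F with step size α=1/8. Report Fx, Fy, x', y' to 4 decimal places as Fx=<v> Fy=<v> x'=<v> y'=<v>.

F_att = 3/4·(g−p) = 3/4·(3,5) = (2.2500,3.7500)
o1: d²=13 ≤ ρ²=21; F_rep = 37·(-2,-3)/13² = (-0.4379,-0.6568)
o2: d²=113 > ρ²=21 → inactive
o3: d²=90 > ρ²=21 → inactive
o4: d²=333 > ρ²=21 → inactive
F = F_att + ΣF_rep = (1.8121,3.0932)
p' = p + 1/8·F = (-9.7735,-8.6134)

Fx=1.8121 Fy=3.0932 x'=-9.7735 y'=-8.6134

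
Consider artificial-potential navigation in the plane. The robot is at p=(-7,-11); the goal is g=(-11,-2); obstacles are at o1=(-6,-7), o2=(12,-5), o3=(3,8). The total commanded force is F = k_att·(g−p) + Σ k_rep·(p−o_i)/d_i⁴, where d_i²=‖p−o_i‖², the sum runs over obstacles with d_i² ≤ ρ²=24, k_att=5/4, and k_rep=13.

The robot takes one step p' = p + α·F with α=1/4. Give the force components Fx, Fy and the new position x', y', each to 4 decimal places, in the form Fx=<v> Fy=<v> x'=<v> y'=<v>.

F_att = 5/4·(g−p) = 5/4·(-4,9) = (-5.0000,11.2500)
o1: d²=17 ≤ ρ²=24; F_rep = 13·(-1,-4)/17² = (-0.0450,-0.1799)
o2: d²=397 > ρ²=24 → inactive
o3: d²=461 > ρ²=24 → inactive
F = F_att + ΣF_rep = (-5.0450,11.0701)
p' = p + 1/4·F = (-8.2612,-8.2325)

Fx=-5.0450 Fy=11.0701 x'=-8.2612 y'=-8.2325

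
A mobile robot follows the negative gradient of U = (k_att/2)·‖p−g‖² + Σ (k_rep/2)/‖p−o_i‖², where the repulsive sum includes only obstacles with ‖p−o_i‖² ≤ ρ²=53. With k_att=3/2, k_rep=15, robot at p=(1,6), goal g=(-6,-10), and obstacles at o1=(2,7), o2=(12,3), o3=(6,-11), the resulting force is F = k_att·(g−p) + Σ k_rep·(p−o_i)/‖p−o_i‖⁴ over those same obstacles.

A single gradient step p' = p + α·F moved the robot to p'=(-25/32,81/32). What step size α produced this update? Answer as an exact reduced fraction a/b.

F_att = 3/2·(g−p) = 3/2·(-7,-16) = (-10.5000,-24.0000)
o1: d²=2 ≤ ρ²=53; F_rep = 15·(-1,-1)/2² = (-3.7500,-3.7500)
o2: d²=130 > ρ²=53 → inactive
o3: d²=314 > ρ²=53 → inactive
F = F_att + ΣF_rep = (-14.2500,-27.7500)
Δp = p'−p = (-1.7812,-3.4688); α = Δx/Fx = (-57/32) / (-57/4) = 1/8
check: Δy/Fy = (-111/32) / (-111/4) = 1/8 ✓

α = 1/8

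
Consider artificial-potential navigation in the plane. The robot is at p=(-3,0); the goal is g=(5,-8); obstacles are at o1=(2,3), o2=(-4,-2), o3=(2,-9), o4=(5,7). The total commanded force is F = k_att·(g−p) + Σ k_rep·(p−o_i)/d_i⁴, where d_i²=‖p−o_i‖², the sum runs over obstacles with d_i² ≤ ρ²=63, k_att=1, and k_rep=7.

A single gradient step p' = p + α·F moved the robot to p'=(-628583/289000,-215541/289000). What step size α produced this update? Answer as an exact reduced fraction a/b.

α = 1/10

F_att = 1·(g−p) = 1·(8,-8) = (8.0000,-8.0000)
o1: d²=34 ≤ ρ²=63; F_rep = 7·(-5,-3)/34² = (-0.0303,-0.0182)
o2: d²=5 ≤ ρ²=63; F_rep = 7·(1,2)/5² = (0.2800,0.5600)
o3: d²=106 > ρ²=63 → inactive
o4: d²=113 > ρ²=63 → inactive
F = F_att + ΣF_rep = (8.2497,-7.4582)
Δp = p'−p = (0.8250,-0.7458); α = Δx/Fx = (238417/289000) / (238417/28900) = 1/10
check: Δy/Fy = (-215541/289000) / (-215541/28900) = 1/10 ✓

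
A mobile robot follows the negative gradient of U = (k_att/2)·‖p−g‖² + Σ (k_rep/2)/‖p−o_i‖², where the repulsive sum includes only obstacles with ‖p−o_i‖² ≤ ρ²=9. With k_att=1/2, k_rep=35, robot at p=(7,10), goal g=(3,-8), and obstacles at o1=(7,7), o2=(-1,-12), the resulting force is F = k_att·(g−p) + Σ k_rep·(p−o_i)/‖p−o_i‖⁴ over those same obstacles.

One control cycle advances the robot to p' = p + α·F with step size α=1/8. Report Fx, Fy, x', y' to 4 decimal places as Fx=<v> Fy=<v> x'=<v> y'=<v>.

F_att = 1/2·(g−p) = 1/2·(-4,-18) = (-2.0000,-9.0000)
o1: d²=9 ≤ ρ²=9; F_rep = 35·(0,3)/9² = (0.0000,1.2963)
o2: d²=548 > ρ²=9 → inactive
F = F_att + ΣF_rep = (-2.0000,-7.7037)
p' = p + 1/8·F = (6.7500,9.0370)

Fx=-2.0000 Fy=-7.7037 x'=6.7500 y'=9.0370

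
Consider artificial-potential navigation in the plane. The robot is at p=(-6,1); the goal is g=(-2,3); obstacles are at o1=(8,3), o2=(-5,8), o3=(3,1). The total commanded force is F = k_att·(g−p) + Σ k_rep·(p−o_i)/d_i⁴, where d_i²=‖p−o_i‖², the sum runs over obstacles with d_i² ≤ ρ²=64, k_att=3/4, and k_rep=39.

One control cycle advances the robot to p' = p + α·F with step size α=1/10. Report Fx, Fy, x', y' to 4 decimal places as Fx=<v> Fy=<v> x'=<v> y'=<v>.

F_att = 3/4·(g−p) = 3/4·(4,2) = (3.0000,1.5000)
o1: d²=200 > ρ²=64 → inactive
o2: d²=50 ≤ ρ²=64; F_rep = 39·(-1,-7)/50² = (-0.0156,-0.1092)
o3: d²=81 > ρ²=64 → inactive
F = F_att + ΣF_rep = (2.9844,1.3908)
p' = p + 1/10·F = (-5.7016,1.1391)

Fx=2.9844 Fy=1.3908 x'=-5.7016 y'=1.1391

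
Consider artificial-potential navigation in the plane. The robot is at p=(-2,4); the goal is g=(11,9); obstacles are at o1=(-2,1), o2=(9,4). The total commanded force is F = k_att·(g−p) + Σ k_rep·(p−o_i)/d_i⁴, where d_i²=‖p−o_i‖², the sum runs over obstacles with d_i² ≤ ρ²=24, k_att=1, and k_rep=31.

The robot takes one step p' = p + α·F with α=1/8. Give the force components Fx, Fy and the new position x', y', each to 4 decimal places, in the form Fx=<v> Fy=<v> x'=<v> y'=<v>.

Fx=13.0000 Fy=6.1481 x'=-0.3750 y'=4.7685

F_att = 1·(g−p) = 1·(13,5) = (13.0000,5.0000)
o1: d²=9 ≤ ρ²=24; F_rep = 31·(0,3)/9² = (0.0000,1.1481)
o2: d²=121 > ρ²=24 → inactive
F = F_att + ΣF_rep = (13.0000,6.1481)
p' = p + 1/8·F = (-0.3750,4.7685)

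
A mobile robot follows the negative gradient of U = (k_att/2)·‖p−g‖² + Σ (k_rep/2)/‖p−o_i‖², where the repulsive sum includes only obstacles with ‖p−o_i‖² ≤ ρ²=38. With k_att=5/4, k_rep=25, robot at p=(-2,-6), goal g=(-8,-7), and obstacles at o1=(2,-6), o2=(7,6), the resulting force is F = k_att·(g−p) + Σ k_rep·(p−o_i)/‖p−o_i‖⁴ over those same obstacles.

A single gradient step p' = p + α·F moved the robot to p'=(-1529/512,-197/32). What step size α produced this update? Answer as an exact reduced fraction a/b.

α = 1/8

F_att = 5/4·(g−p) = 5/4·(-6,-1) = (-7.5000,-1.2500)
o1: d²=16 ≤ ρ²=38; F_rep = 25·(-4,0)/16² = (-0.3906,0.0000)
o2: d²=225 > ρ²=38 → inactive
F = F_att + ΣF_rep = (-7.8906,-1.2500)
Δp = p'−p = (-0.9863,-0.1562); α = Δx/Fx = (-505/512) / (-505/64) = 1/8
check: Δy/Fy = (-5/32) / (-5/4) = 1/8 ✓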